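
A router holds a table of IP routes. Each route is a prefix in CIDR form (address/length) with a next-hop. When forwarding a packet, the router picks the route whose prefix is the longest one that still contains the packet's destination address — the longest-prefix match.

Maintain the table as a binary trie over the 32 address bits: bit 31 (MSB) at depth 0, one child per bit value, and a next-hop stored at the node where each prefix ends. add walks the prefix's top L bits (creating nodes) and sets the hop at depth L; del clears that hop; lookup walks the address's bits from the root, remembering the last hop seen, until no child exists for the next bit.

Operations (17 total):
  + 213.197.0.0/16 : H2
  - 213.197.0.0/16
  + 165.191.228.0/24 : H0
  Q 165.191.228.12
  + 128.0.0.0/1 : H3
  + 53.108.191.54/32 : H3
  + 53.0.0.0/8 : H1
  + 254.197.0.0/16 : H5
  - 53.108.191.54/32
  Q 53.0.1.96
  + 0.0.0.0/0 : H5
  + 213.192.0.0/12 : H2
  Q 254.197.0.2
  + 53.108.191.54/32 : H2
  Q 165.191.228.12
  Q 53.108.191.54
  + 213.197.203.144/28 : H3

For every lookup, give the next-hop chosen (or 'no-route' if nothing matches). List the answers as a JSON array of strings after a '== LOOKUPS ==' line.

Apply in order:
  + 213.197.0.0/16 (H2) depth=16
  del 213.197.0.0/16 (clear depth 16)
  + 165.191.228.0/24 (H0) depth=24
  lookup 165.191.228.12: bits 101001011011111111100100 walk d0:-→d1:-→d2:-→d3:-→d4:-→d5:-→d6:-→d7:-→d8:-→d9:-→d10:-→d11:-→d12:-→d13:-→d14:-→d15:-→d16:-→d17:-→d18:-→d19:-→d20:-→d21:-→d22:-→d23:-→d24:H0 -> H0
  + 128.0.0.0/1 (H3) depth=1
  + 53.108.191.54/32 (H3) depth=32
  + 53.0.0.0/8 (H1) depth=8
  + 254.197.0.0/16 (H5) depth=16
  del 53.108.191.54/32 (clear depth 32)
  lookup 53.0.1.96: bits 001101010 walk d0:-→d1:-→d2:-→d3:-→d4:-→d5:-→d6:-→d7:-→d8:H1→d9:- -> H1
  + 0.0.0.0/0 (H5) depth=0
  + 213.192.0.0/12 (H2) depth=12
  lookup 254.197.0.2: bits 1111111011000101 walk d0:H5→d1:H3→d2:-→d3:-→d4:-→d5:-→d6:-→d7:-→d8:-→d9:-→d10:-→d11:-→d12:-→d13:-→d14:-→d15:-→d16:H5 -> H5
  + 53.108.191.54/32 (H2) depth=32
  lookup 165.191.228.12: bits 101001011011111111100100 walk d0:H5→d1:H3→d2:-→d3:-→d4:-→d5:-→d6:-→d7:-→d8:-→d9:-→d10:-→d11:-→d12:-→d13:-→d14:-→d15:-→d16:-→d17:-→d18:-→d19:-→d20:-→d21:-→d22:-→d23:-→d24:H0 -> H0
  lookup 53.108.191.54: bits 00110101011011001011111100110110 walk d0:H5→d1:-→d2:-→d3:-→d4:-→d5:-→d6:-→d7:-→d8:H1→d9:-→d10:-→d11:-→d12:-→d13:-→d14:-→d15:-→d16:-→d17:-→d18:-→d19:-→d20:-→d21:-→d22:-→d23:-→d24:-→d25:-→d26:-→d27:-→d28:-→d29:-→d30:-→d31:-→d32:H2 -> H2
  + 213.197.203.144/28 (H3) depth=28

== LOOKUPS ==
["H0","H1","H5","H0","H2"]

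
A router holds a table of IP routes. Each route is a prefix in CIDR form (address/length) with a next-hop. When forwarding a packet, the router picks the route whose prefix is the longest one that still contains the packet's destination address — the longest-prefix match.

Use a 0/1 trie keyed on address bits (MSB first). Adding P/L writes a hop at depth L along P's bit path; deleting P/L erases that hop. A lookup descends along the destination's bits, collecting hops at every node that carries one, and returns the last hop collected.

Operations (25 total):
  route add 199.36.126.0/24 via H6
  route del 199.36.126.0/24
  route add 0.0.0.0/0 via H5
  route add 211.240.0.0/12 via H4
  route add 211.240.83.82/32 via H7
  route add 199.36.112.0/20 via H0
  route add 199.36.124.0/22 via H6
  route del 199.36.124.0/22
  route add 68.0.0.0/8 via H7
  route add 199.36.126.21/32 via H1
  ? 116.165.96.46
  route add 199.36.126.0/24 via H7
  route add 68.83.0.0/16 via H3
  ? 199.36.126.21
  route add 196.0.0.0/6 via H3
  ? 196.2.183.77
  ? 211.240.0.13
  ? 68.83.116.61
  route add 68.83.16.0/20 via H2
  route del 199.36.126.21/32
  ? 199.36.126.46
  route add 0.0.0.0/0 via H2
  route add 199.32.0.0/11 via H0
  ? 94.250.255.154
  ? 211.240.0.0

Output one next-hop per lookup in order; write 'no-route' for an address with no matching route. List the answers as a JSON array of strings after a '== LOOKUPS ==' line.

Process each operation:
  + 199.36.126.0/24 (H6) depth=24
  del 199.36.126.0/24 (clear depth 24)
  + 0.0.0.0/0 (H5) depth=0
  + 211.240.0.0/12 (H4) depth=12
  + 211.240.83.82/32 (H7) depth=32
  + 199.36.112.0/20 (H0) depth=20
  + 199.36.124.0/22 (H6) depth=22
  del 199.36.124.0/22 (clear depth 22)
  + 68.0.0.0/8 (H7) depth=8
  + 199.36.126.21/32 (H1) depth=32
  lookup 116.165.96.46: bits 01 walk d0:H5→d1:-→d2:- -> H5
  + 199.36.126.0/24 (H7) depth=24
  + 68.83.0.0/16 (H3) depth=16
  lookup 199.36.126.21: bits 11000111001001000111111000010101 walk d0:H5→d1:-→d2:-→d3:-→d4:-→d5:-→d6:-→d7:-→d8:-→d9:-→d10:-→d11:-→d12:-→d13:-→d14:-→d15:-→d16:-→d17:-→d18:-→d19:-→d20:H0→d21:-→d22:-→d23:-→d24:H7→d25:-→d26:-→d27:-→d28:-→d29:-→d30:-→d31:-→d32:H1 -> H1
  + 196.0.0.0/6 (H3) depth=6
  lookup 196.2.183.77: bits 110001 walk d0:H5→d1:-→d2:-→d3:-→d4:-→d5:-→d6:H3 -> H3
  lookup 211.240.0.13: bits 11010011111100000 walk d0:H5→d1:-→d2:-→d3:-→d4:-→d5:-→d6:-→d7:-→d8:-→d9:-→d10:-→d11:-→d12:H4→d13:-→d14:-→d15:-→d16:-→d17:- -> H4
  lookup 68.83.116.61: bits 0100010001010011 walk d0:H5→d1:-→d2:-→d3:-→d4:-→d5:-→d6:-→d7:-→d8:H7→d9:-→d10:-→d11:-→d12:-→d13:-→d14:-→d15:-→d16:H3 -> H3
  + 68.83.16.0/20 (H2) depth=20
  del 199.36.126.21/32 (clear depth 32)
  lookup 199.36.126.46: bits 11000111001001000111111000 walk d0:H5→d1:-→d2:-→d3:-→d4:-→d5:-→d6:H3→d7:-→d8:-→d9:-→d10:-→d11:-→d12:-→d13:-→d14:-→d15:-→d16:-→d17:-→d18:-→d19:-→d20:H0→d21:-→d22:-→d23:-→d24:H7→d25:-→d26:- -> H7
  + 0.0.0.0/0 (H2) depth=0
  + 199.32.0.0/11 (H0) depth=11
  lookup 94.250.255.154: bits 010 walk d0:H2→d1:-→d2:-→d3:- -> H2
  lookup 211.240.0.0: bits 11010011111100000 walk d0:H2→d1:-→d2:-→d3:-→d4:-→d5:-→d6:-→d7:-→d8:-→d9:-→d10:-→d11:-→d12:H4→d13:-→d14:-→d15:-→d16:-→d17:- -> H4

== LOOKUPS ==
["H5","H1","H3","H4","H3","H7","H2","H4"]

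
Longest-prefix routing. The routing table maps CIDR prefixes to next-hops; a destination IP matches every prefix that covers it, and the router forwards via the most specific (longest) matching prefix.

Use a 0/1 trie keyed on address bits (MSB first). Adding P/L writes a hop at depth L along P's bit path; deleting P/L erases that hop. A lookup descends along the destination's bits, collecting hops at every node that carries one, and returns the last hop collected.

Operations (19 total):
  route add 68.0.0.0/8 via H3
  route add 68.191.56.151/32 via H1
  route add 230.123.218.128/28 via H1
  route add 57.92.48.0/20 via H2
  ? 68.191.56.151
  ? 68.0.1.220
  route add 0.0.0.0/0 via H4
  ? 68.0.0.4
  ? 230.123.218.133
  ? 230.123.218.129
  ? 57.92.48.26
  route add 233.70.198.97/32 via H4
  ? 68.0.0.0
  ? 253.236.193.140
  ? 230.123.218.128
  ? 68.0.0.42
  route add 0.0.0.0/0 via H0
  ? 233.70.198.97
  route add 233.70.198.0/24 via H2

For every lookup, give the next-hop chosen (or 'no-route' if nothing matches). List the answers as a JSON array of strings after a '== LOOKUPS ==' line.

Trace:
  add 68.0.0.0/8 -> H3 at depth 8
  add 68.191.56.151/32 -> H1 at depth 32
  add 230.123.218.128/28 -> H1 at depth 28
  add 57.92.48.0/20 -> H2 at depth 20
  Q 68.191.56.151: descend 01000100101111110011100010010111 ; hops seen [H3,H1] ; pick H1
  Q 68.0.1.220: descend 01000100 ; hops seen [H3] ; pick H3
  add 0.0.0.0/0 -> H4 at depth 0
  Q 68.0.0.4: descend 01000100 ; hops seen [H4,H3] ; pick H3
  Q 230.123.218.133: descend 1110011001111011110110101000 ; hops seen [H4,H1] ; pick H1
  Q 230.123.218.129: descend 1110011001111011110110101000 ; hops seen [H4,H1] ; pick H1
  Q 57.92.48.26: descend 00111001010111000011 ; hops seen [H4,H2] ; pick H2
  add 233.70.198.97/32 -> H4 at depth 32
  Q 68.0.0.0: descend 01000100 ; hops seen [H4,H3] ; pick H3
  Q 253.236.193.140: descend 111 ; hops seen [H4] ; pick H4
  Q 230.123.218.128: descend 1110011001111011110110101000 ; hops seen [H4,H1] ; pick H1
  Q 68.0.0.42: descend 01000100 ; hops seen [H4,H3] ; pick H3
  add 0.0.0.0/0 -> H0 at depth 0
  Q 233.70.198.97: descend 11101001010001101100011001100001 ; hops seen [H0,H4] ; pick H4
  add 233.70.198.0/24 -> H2 at depth 24

== LOOKUPS ==
["H1","H3","H3","H1","H1","H2","H3","H4","H1","H3","H4"]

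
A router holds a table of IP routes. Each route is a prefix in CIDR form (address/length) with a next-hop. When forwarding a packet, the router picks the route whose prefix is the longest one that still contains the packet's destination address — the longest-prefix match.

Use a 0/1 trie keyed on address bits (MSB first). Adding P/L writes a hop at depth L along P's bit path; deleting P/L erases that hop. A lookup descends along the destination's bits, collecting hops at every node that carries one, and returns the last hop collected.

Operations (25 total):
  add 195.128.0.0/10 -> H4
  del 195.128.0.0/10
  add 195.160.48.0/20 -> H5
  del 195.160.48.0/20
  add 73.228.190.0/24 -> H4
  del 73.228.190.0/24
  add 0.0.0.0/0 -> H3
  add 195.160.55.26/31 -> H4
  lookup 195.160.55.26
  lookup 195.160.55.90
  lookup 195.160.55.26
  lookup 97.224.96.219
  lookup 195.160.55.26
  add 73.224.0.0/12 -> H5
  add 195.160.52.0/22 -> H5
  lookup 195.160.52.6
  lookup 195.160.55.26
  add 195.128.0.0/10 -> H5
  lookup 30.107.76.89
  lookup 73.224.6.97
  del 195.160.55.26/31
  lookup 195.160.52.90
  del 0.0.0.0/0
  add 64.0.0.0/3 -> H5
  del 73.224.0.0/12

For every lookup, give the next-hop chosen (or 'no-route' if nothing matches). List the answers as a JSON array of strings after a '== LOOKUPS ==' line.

Apply in order:
  add 195.128.0.0/10 -> H4 at depth 10
  del 195.128.0.0/10 (clear depth 10)
  add 195.160.48.0/20 -> H5 at depth 20
  del 195.160.48.0/20 (clear depth 20)
  add 73.228.190.0/24 -> H4 at depth 24
  del 73.228.190.0/24 (clear depth 24)
  add 0.0.0.0/0 -> H3 at depth 0
  add 195.160.55.26/31 -> H4 at depth 31
  Q 195.160.55.26: descend 1100001110100000001101110001101 ; hops seen [H3,H4] ; pick H4
  Q 195.160.55.90: descend 1100001110100000001101110 ; hops seen [H3] ; pick H3
  Q 195.160.55.26: descend 1100001110100000001101110001101 ; hops seen [H3,H4] ; pick H4
  Q 97.224.96.219: descend 01 ; hops seen [H3] ; pick H3
  Q 195.160.55.26: descend 1100001110100000001101110001101 ; hops seen [H3,H4] ; pick H4
  add 73.224.0.0/12 -> H5 at depth 12
  add 195.160.52.0/22 -> H5 at depth 22
  Q 195.160.52.6: descend 1100001110100000001101 ; hops seen [H3,H5] ; pick H5
  Q 195.160.55.26: descend 1100001110100000001101110001101 ; hops seen [H3,H5,H4] ; pick H4
  add 195.128.0.0/10 -> H5 at depth 10
  Q 30.107.76.89: descend 0 ; hops seen [H3] ; pick H3
  Q 73.224.6.97: descend 0100100111100 ; hops seen [H3,H5] ; pick H5
  del 195.160.55.26/31 (clear depth 31)
  Q 195.160.52.90: descend 1100001110100000001101 ; hops seen [H3,H5,H5] ; pick H5
  del 0.0.0.0/0 (clear depth 0)
  add 64.0.0.0/3 -> H5 at depth 3
  del 73.224.0.0/12 (clear depth 12)

== LOOKUPS ==
["H4","H3","H4","H3","H4","H5","H4","H3","H5","H5"]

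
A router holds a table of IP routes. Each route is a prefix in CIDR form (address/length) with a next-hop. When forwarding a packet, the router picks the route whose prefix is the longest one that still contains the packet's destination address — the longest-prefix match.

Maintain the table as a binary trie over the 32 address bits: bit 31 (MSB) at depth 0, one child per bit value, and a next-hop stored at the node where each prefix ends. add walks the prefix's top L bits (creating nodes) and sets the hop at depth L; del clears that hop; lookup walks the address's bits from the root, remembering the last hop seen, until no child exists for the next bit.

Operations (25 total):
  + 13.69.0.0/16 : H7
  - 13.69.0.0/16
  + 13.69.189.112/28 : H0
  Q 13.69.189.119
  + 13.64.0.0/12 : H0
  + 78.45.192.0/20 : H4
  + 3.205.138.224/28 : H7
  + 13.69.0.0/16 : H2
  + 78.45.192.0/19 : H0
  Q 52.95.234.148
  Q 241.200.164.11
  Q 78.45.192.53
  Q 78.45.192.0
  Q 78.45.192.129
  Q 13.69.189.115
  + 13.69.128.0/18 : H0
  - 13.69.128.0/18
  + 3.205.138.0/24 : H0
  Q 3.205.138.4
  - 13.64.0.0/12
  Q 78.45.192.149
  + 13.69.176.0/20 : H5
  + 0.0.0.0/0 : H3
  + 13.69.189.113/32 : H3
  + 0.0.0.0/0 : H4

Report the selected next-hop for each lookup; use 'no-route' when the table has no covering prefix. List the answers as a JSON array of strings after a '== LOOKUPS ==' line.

Trace:
  add 13.69.0.0/16 -> H7 at depth 16
  - 13.69.0.0/16 clear@16
  add 13.69.189.112/28 -> H0 at depth 28
  ? 13.69.189.119  path d0:-→d1:-→d2:-→d3:-→d4:-→d5:-→d6:-→d7:-→d8:-→d9:-→d10:-→d11:-→d12:-→d13:-→d14:-→d15:-→d16:-→d17:-→d18:-→d19:-→d20:-→d21:-→d22:-→d23:-→d24:-→d25:-→d26:-→d27:-→d28:H0  best=H0
  add 13.64.0.0/12 -> H0 at depth 12
  add 78.45.192.0/20 -> H4 at depth 20
  add 3.205.138.224/28 -> H7 at depth 28
  add 13.69.0.0/16 -> H2 at depth 16
  add 78.45.192.0/19 -> H0 at depth 19
  ? 52.95.234.148  path d0:-→d1:-→d2:-  best=no-route
  ? 241.200.164.11  path d0:-  best=no-route
  ? 78.45.192.53  path d0:-→d1:-→d2:-→d3:-→d4:-→d5:-→d6:-→d7:-→d8:-→d9:-→d10:-→d11:-→d12:-→d13:-→d14:-→d15:-→d16:-→d17:-→d18:-→d19:H0→d20:H4  best=H4
  ? 78.45.192.0  path d0:-→d1:-→d2:-→d3:-→d4:-→d5:-→d6:-→d7:-→d8:-→d9:-→d10:-→d11:-→d12:-→d13:-→d14:-→d15:-→d16:-→d17:-→d18:-→d19:H0→d20:H4  best=H4
  ? 78.45.192.129  path d0:-→d1:-→d2:-→d3:-→d4:-→d5:-→d6:-→d7:-→d8:-→d9:-→d10:-→d11:-→d12:-→d13:-→d14:-→d15:-→d16:-→d17:-→d18:-→d19:H0→d20:H4  best=H4
  ? 13.69.189.115  path d0:-→d1:-→d2:-→d3:-→d4:-→d5:-→d6:-→d7:-→d8:-→d9:-→d10:-→d11:-→d12:H0→d13:-→d14:-→d15:-→d16:H2→d17:-→d18:-→d19:-→d20:-→d21:-→d22:-→d23:-→d24:-→d25:-→d26:-→d27:-→d28:H0  best=H0
  add 13.69.128.0/18 -> H0 at depth 18
  - 13.69.128.0/18 clear@18
  add 3.205.138.0/24 -> H0 at depth 24
  ? 3.205.138.4  path d0:-→d1:-→d2:-→d3:-→d4:-→d5:-→d6:-→d7:-→d8:-→d9:-→d10:-→d11:-→d12:-→d13:-→d14:-→d15:-→d16:-→d17:-→d18:-→d19:-→d20:-→d21:-→d22:-→d23:-→d24:H0  best=H0
  - 13.64.0.0/12 clear@12
  ? 78.45.192.149  path d0:-→d1:-→d2:-→d3:-→d4:-→d5:-→d6:-→d7:-→d8:-→d9:-→d10:-→d11:-→d12:-→d13:-→d14:-→d15:-→d16:-→d17:-→d18:-→d19:H0→d20:H4  best=H4
  add 13.69.176.0/20 -> H5 at depth 20
  add 0.0.0.0/0 -> H3 at depth 0
  add 13.69.189.113/32 -> H3 at depth 32
  add 0.0.0.0/0 -> H4 at depth 0

== LOOKUPS ==
["H0","no-route","no-route","H4","H4","H4","H0","H0","H4"]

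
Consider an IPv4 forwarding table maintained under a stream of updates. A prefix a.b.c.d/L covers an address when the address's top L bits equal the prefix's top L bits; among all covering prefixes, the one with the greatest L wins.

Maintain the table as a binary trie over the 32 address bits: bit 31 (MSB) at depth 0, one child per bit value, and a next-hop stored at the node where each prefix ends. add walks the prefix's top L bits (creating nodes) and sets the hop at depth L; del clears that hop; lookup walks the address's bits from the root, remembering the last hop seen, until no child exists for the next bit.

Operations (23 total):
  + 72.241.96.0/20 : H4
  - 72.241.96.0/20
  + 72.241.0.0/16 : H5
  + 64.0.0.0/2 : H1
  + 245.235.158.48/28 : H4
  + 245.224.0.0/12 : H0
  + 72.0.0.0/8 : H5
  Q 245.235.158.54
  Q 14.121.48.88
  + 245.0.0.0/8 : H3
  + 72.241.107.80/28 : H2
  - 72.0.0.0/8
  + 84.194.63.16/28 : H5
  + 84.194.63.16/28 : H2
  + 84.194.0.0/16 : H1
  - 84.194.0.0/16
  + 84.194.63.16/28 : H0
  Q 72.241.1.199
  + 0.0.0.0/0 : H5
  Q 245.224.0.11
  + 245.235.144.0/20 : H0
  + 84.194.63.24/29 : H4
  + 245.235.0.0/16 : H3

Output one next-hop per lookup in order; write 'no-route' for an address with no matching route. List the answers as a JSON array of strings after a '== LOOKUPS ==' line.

Apply in order:
  + 72.241.96.0/20 (H4) depth=20
  - 72.241.96.0/20 clear@20
  + 72.241.0.0/16 (H5) depth=16
  + 64.0.0.0/2 (H1) depth=2
  + 245.235.158.48/28 (H4) depth=28
  + 245.224.0.0/12 (H0) depth=12
  + 72.0.0.0/8 (H5) depth=8
  Q 245.235.158.54: descend 1111010111101011100111100011 ; hops seen [H0,H4] ; pick H4
  Q 14.121.48.88: descend 0 ; hops seen [∅] ; pick no-route
  + 245.0.0.0/8 (H3) depth=8
  + 72.241.107.80/28 (H2) depth=28
  - 72.0.0.0/8 clear@8
  + 84.194.63.16/28 (H5) depth=28
  + 84.194.63.16/28 (H2) depth=28
  + 84.194.0.0/16 (H1) depth=16
  - 84.194.0.0/16 clear@16
  + 84.194.63.16/28 (H0) depth=28
  Q 72.241.1.199: descend 01001000111100010 ; hops seen [H1,H5] ; pick H5
  + 0.0.0.0/0 (H5) depth=0
  Q 245.224.0.11: descend 111101011110 ; hops seen [H5,H3,H0] ; pick H0
  + 245.235.144.0/20 (H0) depth=20
  + 84.194.63.24/29 (H4) depth=29
  + 245.235.0.0/16 (H3) depth=16

== LOOKUPS ==
["H4","no-route","H5","H0"]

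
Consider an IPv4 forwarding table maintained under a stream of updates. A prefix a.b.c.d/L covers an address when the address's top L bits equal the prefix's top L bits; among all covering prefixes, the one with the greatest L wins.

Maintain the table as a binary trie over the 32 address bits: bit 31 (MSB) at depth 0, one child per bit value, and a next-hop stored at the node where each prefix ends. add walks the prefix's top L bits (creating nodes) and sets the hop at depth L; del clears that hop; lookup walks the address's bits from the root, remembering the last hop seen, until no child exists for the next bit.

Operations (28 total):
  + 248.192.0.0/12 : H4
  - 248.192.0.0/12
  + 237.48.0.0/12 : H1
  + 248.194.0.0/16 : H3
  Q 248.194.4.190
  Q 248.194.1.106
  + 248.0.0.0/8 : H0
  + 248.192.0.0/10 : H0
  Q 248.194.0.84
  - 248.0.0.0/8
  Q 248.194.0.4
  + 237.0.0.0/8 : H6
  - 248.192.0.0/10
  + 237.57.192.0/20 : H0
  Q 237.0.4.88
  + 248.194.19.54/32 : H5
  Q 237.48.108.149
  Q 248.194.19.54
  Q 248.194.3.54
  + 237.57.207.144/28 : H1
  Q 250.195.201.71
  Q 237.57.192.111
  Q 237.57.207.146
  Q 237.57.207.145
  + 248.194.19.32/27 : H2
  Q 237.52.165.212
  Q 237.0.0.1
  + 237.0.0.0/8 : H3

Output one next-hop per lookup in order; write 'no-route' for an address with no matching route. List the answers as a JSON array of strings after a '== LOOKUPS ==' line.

Trace:
  add 248.192.0.0/12 -> H4 at depth 12
  del 248.192.0.0/12 (clear depth 12)
  add 237.48.0.0/12 -> H1 at depth 12
  add 248.194.0.0/16 -> H3 at depth 16
  Q 248.194.4.190: descend 1111100011000010 ; hops seen [H3] ; pick H3
  Q 248.194.1.106: descend 1111100011000010 ; hops seen [H3] ; pick H3
  add 248.0.0.0/8 -> H0 at depth 8
  add 248.192.0.0/10 -> H0 at depth 10
  Q 248.194.0.84: descend 1111100011000010 ; hops seen [H0,H0,H3] ; pick H3
  del 248.0.0.0/8 (clear depth 8)
  Q 248.194.0.4: descend 1111100011000010 ; hops seen [H0,H3] ; pick H3
  add 237.0.0.0/8 -> H6 at depth 8
  del 248.192.0.0/10 (clear depth 10)
  add 237.57.192.0/20 -> H0 at depth 20
  Q 237.0.4.88: descend 1110110100 ; hops seen [H6] ; pick H6
  add 248.194.19.54/32 -> H5 at depth 32
  Q 237.48.108.149: descend 111011010011 ; hops seen [H6,H1] ; pick H1
  Q 248.194.19.54: descend 11111000110000100001001100110110 ; hops seen [H3,H5] ; pick H5
  Q 248.194.3.54: descend 1111100011000010000 ; hops seen [H3] ; pick H3
  add 237.57.207.144/28 -> H1 at depth 28
  Q 250.195.201.71: descend 111110 ; hops seen [∅] ; pick no-route
  Q 237.57.192.111: descend 11101101001110011100 ; hops seen [H6,H1,H0] ; pick H0
  Q 237.57.207.146: descend 1110110100111001110011111001 ; hops seen [H6,H1,H0,H1] ; pick H1
  Q 237.57.207.145: descend 1110110100111001110011111001 ; hops seen [H6,H1,H0,H1] ; pick H1
  add 248.194.19.32/27 -> H2 at depth 27
  Q 237.52.165.212: descend 111011010011 ; hops seen [H6,H1] ; pick H1
  Q 237.0.0.1: descend 1110110100 ; hops seen [H6] ; pick H6
  add 237.0.0.0/8 -> H3 at depth 8

== LOOKUPS ==
["H3","H3","H3","H3","H6","H1","H5","H3","no-route","H0","H1","H1","H1","H6"]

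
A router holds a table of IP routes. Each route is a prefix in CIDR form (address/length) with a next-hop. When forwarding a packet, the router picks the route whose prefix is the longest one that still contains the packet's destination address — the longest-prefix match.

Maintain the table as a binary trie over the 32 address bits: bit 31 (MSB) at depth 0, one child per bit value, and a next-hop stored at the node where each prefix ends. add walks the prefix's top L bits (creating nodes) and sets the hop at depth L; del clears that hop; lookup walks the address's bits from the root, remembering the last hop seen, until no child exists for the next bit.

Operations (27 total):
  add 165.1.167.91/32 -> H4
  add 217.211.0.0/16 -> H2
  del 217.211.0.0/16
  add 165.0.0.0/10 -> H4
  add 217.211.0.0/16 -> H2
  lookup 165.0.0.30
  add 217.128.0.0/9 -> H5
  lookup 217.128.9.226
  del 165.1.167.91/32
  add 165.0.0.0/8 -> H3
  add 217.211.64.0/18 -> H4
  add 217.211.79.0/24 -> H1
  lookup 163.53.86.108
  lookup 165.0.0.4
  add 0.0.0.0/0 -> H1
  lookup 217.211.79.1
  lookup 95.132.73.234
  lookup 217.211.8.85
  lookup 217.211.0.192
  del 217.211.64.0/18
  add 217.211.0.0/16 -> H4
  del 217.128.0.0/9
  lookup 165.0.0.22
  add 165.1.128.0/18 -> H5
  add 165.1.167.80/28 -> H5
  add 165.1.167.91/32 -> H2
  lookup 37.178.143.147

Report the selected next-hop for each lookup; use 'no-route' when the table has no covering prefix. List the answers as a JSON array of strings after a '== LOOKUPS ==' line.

Process each operation:
  add 165.1.167.91/32 -> H4 at depth 32
  add 217.211.0.0/16 -> H2 at depth 16
  - 217.211.0.0/16 clear@16
  add 165.0.0.0/10 -> H4 at depth 10
  add 217.211.0.0/16 -> H2 at depth 16
  ? 165.0.0.30  path d0:-→d1:-→d2:-→d3:-→d4:-→d5:-→d6:-→d7:-→d8:-→d9:-→d10:H4→d11:-→d12:-→d13:-→d14:-→d15:-  best=H4
  add 217.128.0.0/9 -> H5 at depth 9
  ? 217.128.9.226  path d0:-→d1:-→d2:-→d3:-→d4:-→d5:-→d6:-→d7:-→d8:-→d9:H5  best=H5
  - 165.1.167.91/32 clear@32
  add 165.0.0.0/8 -> H3 at depth 8
  add 217.211.64.0/18 -> H4 at depth 18
  add 217.211.79.0/24 -> H1 at depth 24
  ? 163.53.86.108  path d0:-→d1:-→d2:-→d3:-→d4:-→d5:-  best=no-route
  ? 165.0.0.4  path d0:-→d1:-→d2:-→d3:-→d4:-→d5:-→d6:-→d7:-→d8:H3→d9:-→d10:H4→d11:-→d12:-→d13:-→d14:-→d15:-  best=H4
  add 0.0.0.0/0 -> H1 at depth 0
  ? 217.211.79.1  path d0:H1→d1:-→d2:-→d3:-→d4:-→d5:-→d6:-→d7:-→d8:-→d9:H5→d10:-→d11:-→d12:-→d13:-→d14:-→d15:-→d16:H2→d17:-→d18:H4→d19:-→d20:-→d21:-→d22:-→d23:-→d24:H1  best=H1
  ? 95.132.73.234  path d0:H1  best=H1
  ? 217.211.8.85  path d0:H1→d1:-→d2:-→d3:-→d4:-→d5:-→d6:-→d7:-→d8:-→d9:H5→d10:-→d11:-→d12:-→d13:-→d14:-→d15:-→d16:H2→d17:-  best=H2
  ? 217.211.0.192  path d0:H1→d1:-→d2:-→d3:-→d4:-→d5:-→d6:-→d7:-→d8:-→d9:H5→d10:-→d11:-→d12:-→d13:-→d14:-→d15:-→d16:H2→d17:-  best=H2
  - 217.211.64.0/18 clear@18
  add 217.211.0.0/16 -> H4 at depth 16
  - 217.128.0.0/9 clear@9
  ? 165.0.0.22  path d0:H1→d1:-→d2:-→d3:-→d4:-→d5:-→d6:-→d7:-→d8:H3→d9:-→d10:H4→d11:-→d12:-→d13:-→d14:-→d15:-  best=H4
  add 165.1.128.0/18 -> H5 at depth 18
  add 165.1.167.80/28 -> H5 at depth 28
  add 165.1.167.91/32 -> H2 at depth 32
  ? 37.178.143.147  path d0:H1  best=H1

== LOOKUPS ==
["H4","H5","no-route","H4","H1","H1","H2","H2","H4","H1"]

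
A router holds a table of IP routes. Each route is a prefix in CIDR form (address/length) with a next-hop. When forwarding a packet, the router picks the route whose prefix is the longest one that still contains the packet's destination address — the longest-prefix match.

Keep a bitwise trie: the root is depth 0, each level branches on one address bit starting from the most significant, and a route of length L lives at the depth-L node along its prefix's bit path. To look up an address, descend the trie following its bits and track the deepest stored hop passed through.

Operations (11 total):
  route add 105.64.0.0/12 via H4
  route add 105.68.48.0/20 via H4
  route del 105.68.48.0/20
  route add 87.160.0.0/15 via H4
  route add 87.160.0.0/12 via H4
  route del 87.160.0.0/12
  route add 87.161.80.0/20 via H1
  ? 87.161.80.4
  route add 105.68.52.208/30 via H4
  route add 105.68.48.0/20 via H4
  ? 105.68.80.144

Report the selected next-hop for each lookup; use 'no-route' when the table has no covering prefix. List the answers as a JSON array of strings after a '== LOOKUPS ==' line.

Apply in order:
  + 105.64.0.0/12 (H4) depth=12
  + 105.68.48.0/20 (H4) depth=20
  - 105.68.48.0/20 clear@20
  + 87.160.0.0/15 (H4) depth=15
  + 87.160.0.0/12 (H4) depth=12
  - 87.160.0.0/12 clear@12
  + 87.161.80.0/20 (H1) depth=20
  Q 87.161.80.4: descend 01010111101000010101 ; hops seen [H4,H1] ; pick H1
  + 105.68.52.208/30 (H4) depth=30
  + 105.68.48.0/20 (H4) depth=20
  Q 105.68.80.144: descend 01101001010001000 ; hops seen [H4] ; pick H4

== LOOKUPS ==
["H1","H4"]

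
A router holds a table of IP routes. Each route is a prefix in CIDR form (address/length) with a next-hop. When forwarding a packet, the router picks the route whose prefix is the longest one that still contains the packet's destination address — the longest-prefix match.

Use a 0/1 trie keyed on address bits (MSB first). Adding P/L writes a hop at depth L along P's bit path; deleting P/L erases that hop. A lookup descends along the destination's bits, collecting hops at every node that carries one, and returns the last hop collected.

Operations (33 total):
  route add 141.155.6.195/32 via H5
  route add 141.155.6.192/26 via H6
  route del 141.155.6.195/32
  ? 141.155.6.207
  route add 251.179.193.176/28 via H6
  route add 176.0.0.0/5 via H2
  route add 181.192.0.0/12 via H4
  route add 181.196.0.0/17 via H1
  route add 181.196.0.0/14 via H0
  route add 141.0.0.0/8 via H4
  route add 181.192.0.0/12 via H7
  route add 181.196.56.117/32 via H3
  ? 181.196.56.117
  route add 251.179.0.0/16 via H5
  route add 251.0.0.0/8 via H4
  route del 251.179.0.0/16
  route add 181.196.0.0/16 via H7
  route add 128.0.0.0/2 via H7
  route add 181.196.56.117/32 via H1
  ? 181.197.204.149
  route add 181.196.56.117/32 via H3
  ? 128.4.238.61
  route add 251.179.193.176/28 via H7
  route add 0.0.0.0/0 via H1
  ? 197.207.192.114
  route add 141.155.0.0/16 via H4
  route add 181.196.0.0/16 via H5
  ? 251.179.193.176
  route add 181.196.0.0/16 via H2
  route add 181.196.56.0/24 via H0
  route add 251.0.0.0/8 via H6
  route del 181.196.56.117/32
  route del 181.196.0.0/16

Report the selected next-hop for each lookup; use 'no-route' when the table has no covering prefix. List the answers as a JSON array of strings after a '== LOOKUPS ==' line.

Process each operation:
  + 141.155.6.195/32 (H5) depth=32
  + 141.155.6.192/26 (H6) depth=26
  del 141.155.6.195/32 (clear depth 32)
  ? 141.155.6.207  path d0:-→d1:-→d2:-→d3:-→d4:-→d5:-→d6:-→d7:-→d8:-→d9:-→d10:-→d11:-→d12:-→d13:-→d14:-→d15:-→d16:-→d17:-→d18:-→d19:-→d20:-→d21:-→d22:-→d23:-→d24:-→d25:-→d26:H6→d27:-→d28:-  best=H6
  + 251.179.193.176/28 (H6) depth=28
  + 176.0.0.0/5 (H2) depth=5
  + 181.192.0.0/12 (H4) depth=12
  + 181.196.0.0/17 (H1) depth=17
  + 181.196.0.0/14 (H0) depth=14
  + 141.0.0.0/8 (H4) depth=8
  + 181.192.0.0/12 (H7) depth=12
  + 181.196.56.117/32 (H3) depth=32
  ? 181.196.56.117  path d0:-→d1:-→d2:-→d3:-→d4:-→d5:H2→d6:-→d7:-→d8:-→d9:-→d10:-→d11:-→d12:H7→d13:-→d14:H0→d15:-→d16:-→d17:H1→d18:-→d19:-→d20:-→d21:-→d22:-→d23:-→d24:-→d25:-→d26:-→d27:-→d28:-→d29:-→d30:-→d31:-→d32:H3  best=H3
  + 251.179.0.0/16 (H5) depth=16
  + 251.0.0.0/8 (H4) depth=8
  del 251.179.0.0/16 (clear depth 16)
  + 181.196.0.0/16 (H7) depth=16
  + 128.0.0.0/2 (H7) depth=2
  + 181.196.56.117/32 (H1) depth=32
  ? 181.197.204.149  path d0:-→d1:-→d2:H7→d3:-→d4:-→d5:H2→d6:-→d7:-→d8:-→d9:-→d10:-→d11:-→d12:H7→d13:-→d14:H0→d15:-  best=H0
  + 181.196.56.117/32 (H3) depth=32
  ? 128.4.238.61  path d0:-→d1:-→d2:H7→d3:-→d4:-  best=H7
  + 251.179.193.176/28 (H7) depth=28
  + 0.0.0.0/0 (H1) depth=0
  ? 197.207.192.114  path d0:H1→d1:-→d2:-  best=H1
  + 141.155.0.0/16 (H4) depth=16
  + 181.196.0.0/16 (H5) depth=16
  ? 251.179.193.176  path d0:H1→d1:-→d2:-→d3:-→d4:-→d5:-→d6:-→d7:-→d8:H4→d9:-→d10:-→d11:-→d12:-→d13:-→d14:-→d15:-→d16:-→d17:-→d18:-→d19:-→d20:-→d21:-→d22:-→d23:-→d24:-→d25:-→d26:-→d27:-→d28:H7  best=H7
  + 181.196.0.0/16 (H2) depth=16
  + 181.196.56.0/24 (H0) depth=24
  + 251.0.0.0/8 (H6) depth=8
  del 181.196.56.117/32 (clear depth 32)
  del 181.196.0.0/16 (clear depth 16)

== LOOKUPS ==
["H6","H3","H0","H7","H1","H7"]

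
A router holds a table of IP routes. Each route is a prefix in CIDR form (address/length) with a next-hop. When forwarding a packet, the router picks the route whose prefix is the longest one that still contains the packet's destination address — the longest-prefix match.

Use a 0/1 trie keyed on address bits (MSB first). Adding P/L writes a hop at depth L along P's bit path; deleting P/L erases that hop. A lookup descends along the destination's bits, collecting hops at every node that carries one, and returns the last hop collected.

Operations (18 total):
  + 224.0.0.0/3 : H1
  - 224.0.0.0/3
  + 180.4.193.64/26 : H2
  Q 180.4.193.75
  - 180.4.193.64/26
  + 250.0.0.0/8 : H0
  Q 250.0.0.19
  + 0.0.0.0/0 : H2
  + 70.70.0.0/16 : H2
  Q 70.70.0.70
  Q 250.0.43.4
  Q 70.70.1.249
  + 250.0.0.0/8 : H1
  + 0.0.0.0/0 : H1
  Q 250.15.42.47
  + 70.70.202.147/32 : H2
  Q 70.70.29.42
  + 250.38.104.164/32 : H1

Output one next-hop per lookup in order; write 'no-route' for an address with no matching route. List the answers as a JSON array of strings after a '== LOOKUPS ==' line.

Process each operation:
  + 224.0.0.0/3 (H1) depth=3
  del 224.0.0.0/3 (clear depth 3)
  + 180.4.193.64/26 (H2) depth=26
  lookup 180.4.193.75: bits 10110100000001001100000101 walk d0:-→d1:-→d2:-→d3:-→d4:-→d5:-→d6:-→d7:-→d8:-→d9:-→d10:-→d11:-→d12:-→d13:-→d14:-→d15:-→d16:-→d17:-→d18:-→d19:-→d20:-→d21:-→d22:-→d23:-→d24:-→d25:-→d26:H2 -> H2
  del 180.4.193.64/26 (clear depth 26)
  + 250.0.0.0/8 (H0) depth=8
  lookup 250.0.0.19: bits 11111010 walk d0:-→d1:-→d2:-→d3:-→d4:-→d5:-→d6:-→d7:-→d8:H0 -> H0
  + 0.0.0.0/0 (H2) depth=0
  + 70.70.0.0/16 (H2) depth=16
  lookup 70.70.0.70: bits 0100011001000110 walk d0:H2→d1:-→d2:-→d3:-→d4:-→d5:-→d6:-→d7:-→d8:-→d9:-→d10:-→d11:-→d12:-→d13:-→d14:-→d15:-→d16:H2 -> H2
  lookup 250.0.43.4: bits 11111010 walk d0:H2→d1:-→d2:-→d3:-→d4:-→d5:-→d6:-→d7:-→d8:H0 -> H0
  lookup 70.70.1.249: bits 0100011001000110 walk d0:H2→d1:-→d2:-→d3:-→d4:-→d5:-→d6:-→d7:-→d8:-→d9:-→d10:-→d11:-→d12:-→d13:-→d14:-→d15:-→d16:H2 -> H2
  + 250.0.0.0/8 (H1) depth=8
  + 0.0.0.0/0 (H1) depth=0
  lookup 250.15.42.47: bits 11111010 walk d0:H1→d1:-→d2:-→d3:-→d4:-→d5:-→d6:-→d7:-→d8:H1 -> H1
  + 70.70.202.147/32 (H2) depth=32
  lookup 70.70.29.42: bits 0100011001000110 walk d0:H1→d1:-→d2:-→d3:-→d4:-→d5:-→d6:-→d7:-→d8:-→d9:-→d10:-→d11:-→d12:-→d13:-→d14:-→d15:-→d16:H2 -> H2
  + 250.38.104.164/32 (H1) depth=32

== LOOKUPS ==
["H2","H0","H2","H0","H2","H1","H2"]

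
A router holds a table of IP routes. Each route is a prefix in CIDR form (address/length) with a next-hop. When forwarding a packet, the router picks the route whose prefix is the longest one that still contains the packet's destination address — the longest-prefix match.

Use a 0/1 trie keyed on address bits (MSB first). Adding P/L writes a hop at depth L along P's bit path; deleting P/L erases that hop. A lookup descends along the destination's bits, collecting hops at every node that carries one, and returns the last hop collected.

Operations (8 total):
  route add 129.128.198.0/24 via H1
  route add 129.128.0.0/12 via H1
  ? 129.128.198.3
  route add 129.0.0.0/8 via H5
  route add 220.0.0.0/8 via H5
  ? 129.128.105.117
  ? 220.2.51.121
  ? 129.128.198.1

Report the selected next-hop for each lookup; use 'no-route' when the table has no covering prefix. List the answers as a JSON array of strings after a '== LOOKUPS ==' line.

Trace:
  add 129.128.198.0/24 -> H1 at depth 24
  add 129.128.0.0/12 -> H1 at depth 12
  lookup 129.128.198.3: bits 100000011000000011000110 walk d0:-→d1:-→d2:-→d3:-→d4:-→d5:-→d6:-→d7:-→d8:-→d9:-→d10:-→d11:-→d12:H1→d13:-→d14:-→d15:-→d16:-→d17:-→d18:-→d19:-→d20:-→d21:-→d22:-→d23:-→d24:H1 -> H1
  add 129.0.0.0/8 -> H5 at depth 8
  add 220.0.0.0/8 -> H5 at depth 8
  lookup 129.128.105.117: bits 1000000110000000 walk d0:-→d1:-→d2:-→d3:-→d4:-→d5:-→d6:-→d7:-→d8:H5→d9:-→d10:-→d11:-→d12:H1→d13:-→d14:-→d15:-→d16:- -> H1
  lookup 220.2.51.121: bits 11011100 walk d0:-→d1:-→d2:-→d3:-→d4:-→d5:-→d6:-→d7:-→d8:H5 -> H5
  lookup 129.128.198.1: bits 100000011000000011000110 walk d0:-→d1:-→d2:-→d3:-→d4:-→d5:-→d6:-→d7:-→d8:H5→d9:-→d10:-→d11:-→d12:H1→d13:-→d14:-→d15:-→d16:-→d17:-→d18:-→d19:-→d20:-→d21:-→d22:-→d23:-→d24:H1 -> H1

== LOOKUPS ==
["H1","H1","H5","H1"]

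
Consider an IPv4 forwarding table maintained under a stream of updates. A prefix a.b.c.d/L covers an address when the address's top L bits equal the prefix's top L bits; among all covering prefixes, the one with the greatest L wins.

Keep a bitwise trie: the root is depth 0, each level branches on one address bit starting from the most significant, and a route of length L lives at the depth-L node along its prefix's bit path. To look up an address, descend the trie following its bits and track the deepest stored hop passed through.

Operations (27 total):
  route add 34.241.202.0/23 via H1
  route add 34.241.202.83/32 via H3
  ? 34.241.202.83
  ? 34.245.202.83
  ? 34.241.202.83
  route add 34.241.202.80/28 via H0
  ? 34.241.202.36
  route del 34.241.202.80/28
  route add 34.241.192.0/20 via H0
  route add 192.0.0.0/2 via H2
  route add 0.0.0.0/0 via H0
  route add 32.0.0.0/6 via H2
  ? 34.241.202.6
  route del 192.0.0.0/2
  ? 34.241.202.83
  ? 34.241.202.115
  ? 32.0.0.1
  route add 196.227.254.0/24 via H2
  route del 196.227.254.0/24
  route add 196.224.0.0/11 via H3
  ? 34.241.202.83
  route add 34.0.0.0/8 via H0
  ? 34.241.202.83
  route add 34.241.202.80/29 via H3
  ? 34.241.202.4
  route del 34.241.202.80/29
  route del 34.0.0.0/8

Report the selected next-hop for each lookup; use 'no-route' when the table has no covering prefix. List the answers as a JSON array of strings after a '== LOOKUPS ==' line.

Process each operation:
  add 34.241.202.0/23 -> H1 at depth 23
  add 34.241.202.83/32 -> H3 at depth 32
  ? 34.241.202.83  path d0:-→d1:-→d2:-→d3:-→d4:-→d5:-→d6:-→d7:-→d8:-→d9:-→d10:-→d11:-→d12:-→d13:-→d14:-→d15:-→d16:-→d17:-→d18:-→d19:-→d20:-→d21:-→d22:-→d23:H1→d24:-→d25:-→d26:-→d27:-→d28:-→d29:-→d30:-→d31:-→d32:H3  best=H3
  ? 34.245.202.83  path d0:-→d1:-→d2:-→d3:-→d4:-→d5:-→d6:-→d7:-→d8:-→d9:-→d10:-→d11:-→d12:-→d13:-  best=no-route
  ? 34.241.202.83  path d0:-→d1:-→d2:-→d3:-→d4:-→d5:-→d6:-→d7:-→d8:-→d9:-→d10:-→d11:-→d12:-→d13:-→d14:-→d15:-→d16:-→d17:-→d18:-→d19:-→d20:-→d21:-→d22:-→d23:H1→d24:-→d25:-→d26:-→d27:-→d28:-→d29:-→d30:-→d31:-→d32:H3  best=H3
  add 34.241.202.80/28 -> H0 at depth 28
  ? 34.241.202.36  path d0:-→d1:-→d2:-→d3:-→d4:-→d5:-→d6:-→d7:-→d8:-→d9:-→d10:-→d11:-→d12:-→d13:-→d14:-→d15:-→d16:-→d17:-→d18:-→d19:-→d20:-→d21:-→d22:-→d23:H1→d24:-→d25:-  best=H1
  del 34.241.202.80/28 (clear depth 28)
  add 34.241.192.0/20 -> H0 at depth 20
  add 192.0.0.0/2 -> H2 at depth 2
  add 0.0.0.0/0 -> H0 at depth 0
  add 32.0.0.0/6 -> H2 at depth 6
  ? 34.241.202.6  path d0:H0→d1:-→d2:-→d3:-→d4:-→d5:-→d6:H2→d7:-→d8:-→d9:-→d10:-→d11:-→d12:-→d13:-→d14:-→d15:-→d16:-→d17:-→d18:-→d19:-→d20:H0→d21:-→d22:-→d23:H1→d24:-→d25:-  best=H1
  del 192.0.0.0/2 (clear depth 2)
  ? 34.241.202.83  path d0:H0→d1:-→d2:-→d3:-→d4:-→d5:-→d6:H2→d7:-→d8:-→d9:-→d10:-→d11:-→d12:-→d13:-→d14:-→d15:-→d16:-→d17:-→d18:-→d19:-→d20:H0→d21:-→d22:-→d23:H1→d24:-→d25:-→d26:-→d27:-→d28:-→d29:-→d30:-→d31:-→d32:H3  best=H3
  ? 34.241.202.115  path d0:H0→d1:-→d2:-→d3:-→d4:-→d5:-→d6:H2→d7:-→d8:-→d9:-→d10:-→d11:-→d12:-→d13:-→d14:-→d15:-→d16:-→d17:-→d18:-→d19:-→d20:H0→d21:-→d22:-→d23:H1→d24:-→d25:-→d26:-  best=H1
  ? 32.0.0.1  path d0:H0→d1:-→d2:-→d3:-→d4:-→d5:-→d6:H2  best=H2
  add 196.227.254.0/24 -> H2 at depth 24
  del 196.227.254.0/24 (clear depth 24)
  add 196.224.0.0/11 -> H3 at depth 11
  ? 34.241.202.83  path d0:H0→d1:-→d2:-→d3:-→d4:-→d5:-→d6:H2→d7:-→d8:-→d9:-→d10:-→d11:-→d12:-→d13:-→d14:-→d15:-→d16:-→d17:-→d18:-→d19:-→d20:H0→d21:-→d22:-→d23:H1→d24:-→d25:-→d26:-→d27:-→d28:-→d29:-→d30:-→d31:-→d32:H3  best=H3
  add 34.0.0.0/8 -> H0 at depth 8
  ? 34.241.202.83  path d0:H0→d1:-→d2:-→d3:-→d4:-→d5:-→d6:H2→d7:-→d8:H0→d9:-→d10:-→d11:-→d12:-→d13:-→d14:-→d15:-→d16:-→d17:-→d18:-→d19:-→d20:H0→d21:-→d22:-→d23:H1→d24:-→d25:-→d26:-→d27:-→d28:-→d29:-→d30:-→d31:-→d32:H3  best=H3
  add 34.241.202.80/29 -> H3 at depth 29
  ? 34.241.202.4  path d0:H0→d1:-→d2:-→d3:-→d4:-→d5:-→d6:H2→d7:-→d8:H0→d9:-→d10:-→d11:-→d12:-→d13:-→d14:-→d15:-→d16:-→d17:-→d18:-→d19:-→d20:H0→d21:-→d22:-→d23:H1→d24:-→d25:-  best=H1
  del 34.241.202.80/29 (clear depth 29)
  del 34.0.0.0/8 (clear depth 8)

== LOOKUPS ==
["H3","no-route","H3","H1","H1","H3","H1","H2","H3","H3","H1"]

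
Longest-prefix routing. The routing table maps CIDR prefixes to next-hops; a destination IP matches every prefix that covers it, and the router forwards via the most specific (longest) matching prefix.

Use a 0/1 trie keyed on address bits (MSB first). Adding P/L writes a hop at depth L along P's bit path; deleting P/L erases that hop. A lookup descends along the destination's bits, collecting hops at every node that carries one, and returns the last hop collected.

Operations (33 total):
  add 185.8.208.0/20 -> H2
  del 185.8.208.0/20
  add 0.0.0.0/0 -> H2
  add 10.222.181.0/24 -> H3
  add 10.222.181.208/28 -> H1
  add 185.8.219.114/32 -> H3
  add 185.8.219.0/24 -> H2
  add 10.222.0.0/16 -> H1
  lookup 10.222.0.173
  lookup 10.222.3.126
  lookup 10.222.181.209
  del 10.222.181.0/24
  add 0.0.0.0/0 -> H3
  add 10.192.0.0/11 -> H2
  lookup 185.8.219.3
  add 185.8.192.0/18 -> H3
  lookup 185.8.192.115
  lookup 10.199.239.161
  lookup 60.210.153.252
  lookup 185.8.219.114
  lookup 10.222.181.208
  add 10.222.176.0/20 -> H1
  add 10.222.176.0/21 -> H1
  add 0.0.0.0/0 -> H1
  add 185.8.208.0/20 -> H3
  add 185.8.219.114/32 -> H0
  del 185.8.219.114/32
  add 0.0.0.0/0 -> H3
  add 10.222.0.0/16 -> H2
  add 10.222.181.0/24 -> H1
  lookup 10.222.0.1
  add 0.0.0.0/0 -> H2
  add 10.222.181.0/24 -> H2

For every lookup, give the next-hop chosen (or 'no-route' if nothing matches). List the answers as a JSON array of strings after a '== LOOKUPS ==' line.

Apply in order:
  + 185.8.208.0/20 (H2) depth=20
  - 185.8.208.0/20 clear@20
  + 0.0.0.0/0 (H2) depth=0
  + 10.222.181.0/24 (H3) depth=24
  + 10.222.181.208/28 (H1) depth=28
  + 185.8.219.114/32 (H3) depth=32
  + 185.8.219.0/24 (H2) depth=24
  + 10.222.0.0/16 (H1) depth=16
  lookup 10.222.0.173: bits 0000101011011110 walk d0:H2→d1:-→d2:-→d3:-→d4:-→d5:-→d6:-→d7:-→d8:-→d9:-→d10:-→d11:-→d12:-→d13:-→d14:-→d15:-→d16:H1 -> H1
  lookup 10.222.3.126: bits 0000101011011110 walk d0:H2→d1:-→d2:-→d3:-→d4:-→d5:-→d6:-→d7:-→d8:-→d9:-→d10:-→d11:-→d12:-→d13:-→d14:-→d15:-→d16:H1 -> H1
  lookup 10.222.181.209: bits 0000101011011110101101011101 walk d0:H2→d1:-→d2:-→d3:-→d4:-→d5:-→d6:-→d7:-→d8:-→d9:-→d10:-→d11:-→d12:-→d13:-→d14:-→d15:-→d16:H1→d17:-→d18:-→d19:-→d20:-→d21:-→d22:-→d23:-→d24:H3→d25:-→d26:-→d27:-→d28:H1 -> H1
  - 10.222.181.0/24 clear@24
  + 0.0.0.0/0 (H3) depth=0
  + 10.192.0.0/11 (H2) depth=11
  lookup 185.8.219.3: bits 1011100100001000110110110 walk d0:H3→d1:-→d2:-→d3:-→d4:-→d5:-→d6:-→d7:-→d8:-→d9:-→d10:-→d11:-→d12:-→d13:-→d14:-→d15:-→d16:-→d17:-→d18:-→d19:-→d20:-→d21:-→d22:-→d23:-→d24:H2→d25:- -> H2
  + 185.8.192.0/18 (H3) depth=18
  lookup 185.8.192.115: bits 1011100100001000110 walk d0:H3→d1:-→d2:-→d3:-→d4:-→d5:-→d6:-→d7:-→d8:-→d9:-→d10:-→d11:-→d12:-→d13:-→d14:-→d15:-→d16:-→d17:-→d18:H3→d19:- -> H3
  lookup 10.199.239.161: bits 00001010110 walk d0:H3→d1:-→d2:-→d3:-→d4:-→d5:-→d6:-→d7:-→d8:-→d9:-→d10:-→d11:H2 -> H2
  lookup 60.210.153.252: bits 00 walk d0:H3→d1:-→d2:- -> H3
  lookup 185.8.219.114: bits 10111001000010001101101101110010 walk d0:H3→d1:-→d2:-→d3:-→d4:-→d5:-→d6:-→d7:-→d8:-→d9:-→d10:-→d11:-→d12:-→d13:-→d14:-→d15:-→d16:-→d17:-→d18:H3→d19:-→d20:-→d21:-→d22:-→d23:-→d24:H2→d25:-→d26:-→d27:-→d28:-→d29:-→d30:-→d31:-→d32:H3 -> H3
  lookup 10.222.181.208: bits 0000101011011110101101011101 walk d0:H3→d1:-→d2:-→d3:-→d4:-→d5:-→d6:-→d7:-→d8:-→d9:-→d10:-→d11:H2→d12:-→d13:-→d14:-→d15:-→d16:H1→d17:-→d18:-→d19:-→d20:-→d21:-→d22:-→d23:-→d24:-→d25:-→d26:-→d27:-→d28:H1 -> H1
  + 10.222.176.0/20 (H1) depth=20
  + 10.222.176.0/21 (H1) depth=21
  + 0.0.0.0/0 (H1) depth=0
  + 185.8.208.0/20 (H3) depth=20
  + 185.8.219.114/32 (H0) depth=32
  - 185.8.219.114/32 clear@32
  + 0.0.0.0/0 (H3) depth=0
  + 10.222.0.0/16 (H2) depth=16
  + 10.222.181.0/24 (H1) depth=24
  lookup 10.222.0.1: bits 0000101011011110 walk d0:H3→d1:-→d2:-→d3:-→d4:-→d5:-→d6:-→d7:-→d8:-→d9:-→d10:-→d11:H2→d12:-→d13:-→d14:-→d15:-→d16:H2 -> H2
  + 0.0.0.0/0 (H2) depth=0
  + 10.222.181.0/24 (H2) depth=24

== LOOKUPS ==
["H1","H1","H1","H2","H3","H2","H3","H3","H1","H2"]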